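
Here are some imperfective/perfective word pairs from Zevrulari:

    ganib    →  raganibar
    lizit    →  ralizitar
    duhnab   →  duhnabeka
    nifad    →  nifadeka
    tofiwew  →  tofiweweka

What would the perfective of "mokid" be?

ramokidar

ganib and duhnab both end in -b yet inflect differently (raganibar, duhnabeka), so the final letter is not what conditions the rule; the last vowel is.
"mokid" has last vowel 'i'. The stems whose last vowel is 'i' (ganib → raganibar, lizit → ralizitar) add ra- … -ar around the stem.
The other pattern: stems whose last vowel is 'a' or 'e' add -eka.
So mokid → ramokidar.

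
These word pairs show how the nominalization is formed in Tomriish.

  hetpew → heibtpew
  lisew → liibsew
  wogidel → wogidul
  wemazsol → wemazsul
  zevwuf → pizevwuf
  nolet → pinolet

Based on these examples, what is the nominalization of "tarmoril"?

hetpew and wogidel both have last vowel 'e' yet inflect differently (heibtpew, wogidul), so the last vowel is not what conditions the rule; the final letter is.
"tarmoril" ends in -l. The stems ending in -l (wogidel → wogidul, wemazsol → wemazsul) change the last vowel to 'u'.
The other patterns: stems ending in -w insert -ib- after the first vowel; stems ending in -f or -t add the prefix pi-.
So tarmoril → tarmorul.

tarmorul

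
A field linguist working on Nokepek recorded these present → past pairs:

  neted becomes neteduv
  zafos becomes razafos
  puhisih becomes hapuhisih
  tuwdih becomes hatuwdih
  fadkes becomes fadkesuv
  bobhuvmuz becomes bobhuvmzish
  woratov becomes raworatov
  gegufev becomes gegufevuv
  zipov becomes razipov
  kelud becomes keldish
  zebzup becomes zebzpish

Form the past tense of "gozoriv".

hagozoriv

kelud and neted both end in -d yet inflect differently (keldish, neteduv), so the final letter is not what conditions the rule; the last vowel is.
"gozoriv" has last vowel 'i'. The stems whose last vowel is 'i' (tuwdih → hatuwdih, puhisih → hapuhisih) add the prefix ha-.
The other patterns: stems whose last vowel is 'u' delete the last vowel and add -ish; stems whose last vowel is 'e' add -uv; stems whose last vowel is 'o' add the prefix ra-.
So gozoriv → hagozoriv.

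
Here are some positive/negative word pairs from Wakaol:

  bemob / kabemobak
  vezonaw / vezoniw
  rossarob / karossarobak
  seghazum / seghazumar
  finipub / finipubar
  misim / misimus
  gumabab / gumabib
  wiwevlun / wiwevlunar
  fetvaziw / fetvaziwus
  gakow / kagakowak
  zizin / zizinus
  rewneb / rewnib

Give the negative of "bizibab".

bizibib

"bizibab" has last vowel 'a'. The stems whose last vowel is 'a' (vezonaw → vezoniw, gumabab → gumabib) change the last vowel to 'i'.
So bizibab → bizibib.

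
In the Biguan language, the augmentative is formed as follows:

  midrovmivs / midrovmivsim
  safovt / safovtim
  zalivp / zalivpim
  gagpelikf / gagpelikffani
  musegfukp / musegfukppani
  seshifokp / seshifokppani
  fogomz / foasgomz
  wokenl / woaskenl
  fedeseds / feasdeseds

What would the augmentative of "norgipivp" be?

"norgipivp" has second-to-last letter 'v'. The stems whose second-to-last letter is 'v' (midrovmivs → midrovmivsim, safovt → safovtim, zalivp → zalivpim) add -im.
The other patterns: stems whose second-to-last letter is 'k' double the final consonant and add -ani; stems whose second-to-last letter is 'd', 'm' or 'n' insert -as- after the first vowel.
So norgipivp → norgipivpim.

norgipivpim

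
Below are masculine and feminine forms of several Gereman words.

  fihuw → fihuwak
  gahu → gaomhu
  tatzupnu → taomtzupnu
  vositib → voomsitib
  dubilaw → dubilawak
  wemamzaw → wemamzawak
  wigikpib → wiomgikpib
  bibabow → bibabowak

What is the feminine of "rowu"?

roomwu

fihuw and tatzupnu both have last vowel 'u' yet inflect differently (fihuwak, taomtzupnu), so the last vowel is not what conditions the rule; the final letter is.
"rowu" ends in -u. The stems ending in -u (tatzupnu → taomtzupnu, gahu → gaomhu) insert -om- after the first vowel.
The other pattern: stems ending in -w add -ak.
So rowu → roomwu.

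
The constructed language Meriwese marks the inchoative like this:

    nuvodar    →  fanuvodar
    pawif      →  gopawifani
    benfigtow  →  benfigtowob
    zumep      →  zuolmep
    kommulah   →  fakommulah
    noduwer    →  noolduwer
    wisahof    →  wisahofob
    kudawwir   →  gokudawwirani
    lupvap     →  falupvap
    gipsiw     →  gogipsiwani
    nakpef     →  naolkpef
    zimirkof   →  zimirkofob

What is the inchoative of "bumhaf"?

"bumhaf" has last vowel 'a'. The stems whose last vowel is 'a' (lupvap → falupvap, nuvodar → fanuvodar, kommulah → fakommulah) add the prefix fa-.
So bumhaf → fabumhaf.

fabumhaf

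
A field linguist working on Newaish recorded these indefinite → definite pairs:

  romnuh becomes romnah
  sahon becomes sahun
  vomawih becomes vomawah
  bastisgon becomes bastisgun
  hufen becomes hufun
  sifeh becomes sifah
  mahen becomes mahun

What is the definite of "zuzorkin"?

"zuzorkin" ends in -n. The stems ending in -n (bastisgon → bastisgun, sahon → sahun, mahen → mahun) change the last vowel to 'u'.
So zuzorkin → zuzorkun.

zuzorkun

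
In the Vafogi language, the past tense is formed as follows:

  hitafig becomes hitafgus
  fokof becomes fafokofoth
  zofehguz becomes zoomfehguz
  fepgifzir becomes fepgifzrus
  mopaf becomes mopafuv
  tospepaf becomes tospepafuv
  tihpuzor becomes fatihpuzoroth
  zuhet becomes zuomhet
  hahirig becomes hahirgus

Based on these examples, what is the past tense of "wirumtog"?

fawirumtogoth

"wirumtog" has last vowel 'o'. The stems whose last vowel is 'o' (tihpuzor → fatihpuzoroth, fokof → fafokofoth) add fa- … -oth around the stem.
The other patterns: stems whose last vowel is 'i' delete the last vowel and add -us; stems whose last vowel is 'a' add -uv; stems whose last vowel is 'e' or 'u' insert -om- after the first vowel.
So wirumtog → fawirumtogoth.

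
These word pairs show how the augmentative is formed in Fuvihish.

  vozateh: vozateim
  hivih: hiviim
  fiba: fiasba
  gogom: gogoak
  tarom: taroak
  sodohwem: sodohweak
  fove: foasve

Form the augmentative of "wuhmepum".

vozateh and sodohwem both have last vowel 'e' yet inflect differently (vozateim, sodohweak), so the last vowel is not what conditions the rule; the final letter is.
"wuhmepum" ends in -m. The stems ending in -m (tarom → taroak, gogom → gogoak, sodohwem → sodohweak) drop the final letter and add -ak.
The other patterns: stems ending in -h drop the final letter and add -im; stems ending in -a or -e insert -as- after the first vowel.
So wuhmepum → wuhmepuak.

wuhmepuak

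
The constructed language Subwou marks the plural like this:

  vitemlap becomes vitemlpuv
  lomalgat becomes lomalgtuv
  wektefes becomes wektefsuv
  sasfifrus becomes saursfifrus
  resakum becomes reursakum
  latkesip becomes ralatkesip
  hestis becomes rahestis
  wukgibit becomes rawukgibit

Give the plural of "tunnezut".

wektefes and sasfifrus both end in -s yet inflect differently (wektefsuv, saursfifrus), so the final letter is not what conditions the rule; the last vowel is.
"tunnezut" has last vowel 'u'. The stems whose last vowel is 'u' (sasfifrus → saursfifrus, resakum → reursakum) insert -ur- after the first vowel.
So tunnezut → tuurnnezut.

tuurnnezut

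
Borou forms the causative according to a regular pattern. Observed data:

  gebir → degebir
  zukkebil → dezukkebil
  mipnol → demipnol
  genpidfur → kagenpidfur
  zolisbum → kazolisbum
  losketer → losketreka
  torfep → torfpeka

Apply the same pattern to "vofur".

kavofur

gebir and genpidfur both end in -r yet inflect differently (degebir, kagenpidfur), so the final letter is not what conditions the rule; the last vowel is.
"vofur" has last vowel 'u'. The stems whose last vowel is 'u' (genpidfur → kagenpidfur, zolisbum → kazolisbum) add the prefix ka-.
So vofur → kavofur.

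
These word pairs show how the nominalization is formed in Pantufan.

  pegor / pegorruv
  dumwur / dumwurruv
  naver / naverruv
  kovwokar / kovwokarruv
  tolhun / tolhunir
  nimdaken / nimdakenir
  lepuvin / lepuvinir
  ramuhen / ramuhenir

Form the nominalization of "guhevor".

guhevorruv

"guhevor" ends in -r. The stems ending in -r (pegor → pegorruv, dumwur → dumwurruv, naver → naverruv) double the final consonant and add -uv.
So guhevor → guhevorruv.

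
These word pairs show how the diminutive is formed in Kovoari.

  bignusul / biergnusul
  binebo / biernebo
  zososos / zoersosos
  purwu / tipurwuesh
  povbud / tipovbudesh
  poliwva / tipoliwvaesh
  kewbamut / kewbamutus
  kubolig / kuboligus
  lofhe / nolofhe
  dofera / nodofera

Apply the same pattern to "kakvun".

"kakvun" begins with k-. The stems beginning with k- (kewbamut → kewbamutus, kubolig → kuboligus) add -us.
The other patterns: stems beginning with b- or z- insert -er- after the first vowel; stems beginning with p- add ti- … -esh around the stem; stems beginning with d- or l- add the prefix no-.
So kakvun → kakvunus.

kakvunus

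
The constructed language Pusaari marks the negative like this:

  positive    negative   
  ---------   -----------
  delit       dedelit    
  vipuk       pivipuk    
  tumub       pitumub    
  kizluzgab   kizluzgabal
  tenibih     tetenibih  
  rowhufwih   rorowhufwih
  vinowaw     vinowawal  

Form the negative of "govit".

gogovit

"govit" has last vowel 'i'. The stems whose last vowel is 'i' (delit → dedelit, rowhufwih → rorowhufwih, tenibih → tetenibih) repeat the first consonant+vowel as a prefix.
The other patterns: stems whose last vowel is 'u' add the prefix pi-; stems whose last vowel is 'a' add -al.
So govit → gogovit.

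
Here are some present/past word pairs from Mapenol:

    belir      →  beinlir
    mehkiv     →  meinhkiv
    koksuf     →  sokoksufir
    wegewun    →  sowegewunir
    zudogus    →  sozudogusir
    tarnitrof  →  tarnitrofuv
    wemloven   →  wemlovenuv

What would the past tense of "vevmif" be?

veinvmif

koksuf and tarnitrof both end in -f yet inflect differently (sokoksufir, tarnitrofuv), so the final letter is not what conditions the rule; the last vowel is.
"vevmif" has last vowel 'i'. The stems whose last vowel is 'i' (belir → beinlir, mehkiv → meinhkiv) insert -in- after the first vowel.
So vevmif → veinvmif.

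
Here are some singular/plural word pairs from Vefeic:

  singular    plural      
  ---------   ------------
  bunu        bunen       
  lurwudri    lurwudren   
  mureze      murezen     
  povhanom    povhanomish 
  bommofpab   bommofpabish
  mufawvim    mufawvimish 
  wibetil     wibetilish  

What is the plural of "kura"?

"kura" ends in a vowel. The stems ending in a vowel (mureze → murezen, lurwudri → lurwudren, bunu → bunen) drop the final letter and add -en.
The other pattern: stems ending in a consonant add -ish.
So kura → kuren.

kuren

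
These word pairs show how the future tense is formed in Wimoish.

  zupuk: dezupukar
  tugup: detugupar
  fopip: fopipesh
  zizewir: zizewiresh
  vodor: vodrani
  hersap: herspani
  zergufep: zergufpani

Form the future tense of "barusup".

debarusupar

tugup and fopip both end in -p yet inflect differently (detugupar, fopipesh), so the final letter is not what conditions the rule; the last vowel is.
"barusup" has last vowel 'u'. The stems whose last vowel is 'u' (zupuk → dezupukar, tugup → detugupar) add de- … -ar around the stem.
The other patterns: stems whose last vowel is 'i' add -esh; stems whose last vowel is 'a', 'e' or 'o' delete the last vowel and add -ani.
So barusup → debarusupar.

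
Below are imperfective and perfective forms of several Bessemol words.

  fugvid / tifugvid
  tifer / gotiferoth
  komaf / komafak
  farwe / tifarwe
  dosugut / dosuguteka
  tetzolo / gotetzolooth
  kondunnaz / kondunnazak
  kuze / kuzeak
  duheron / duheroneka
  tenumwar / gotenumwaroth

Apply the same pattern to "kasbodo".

kasbodoak

kuze and farwe both end in -e yet inflect differently (kuzeak, tifarwe), so the final letter is not what conditions the rule; the first letter is.
"kasbodo" begins with k-. The stems beginning with k- (kondunnaz → kondunnazak, komaf → komafak, kuze → kuzeak) add -ak.
So kasbodo → kasbodoak.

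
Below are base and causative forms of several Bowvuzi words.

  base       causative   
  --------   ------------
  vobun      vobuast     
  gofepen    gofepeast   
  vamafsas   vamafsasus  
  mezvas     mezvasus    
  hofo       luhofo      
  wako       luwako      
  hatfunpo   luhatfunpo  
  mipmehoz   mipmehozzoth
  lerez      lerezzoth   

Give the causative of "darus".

hofo and mipmehoz both have last vowel 'o' yet inflect differently (luhofo, mipmehozzoth), so the last vowel is not what conditions the rule; the final letter is.
"darus" ends in -s. The stems ending in -s (vamafsas → vamafsasus, mezvas → mezvasus) add -us.
The other patterns: stems ending in -n drop the final letter and add -ast; stems ending in -o add the prefix lu-; stems ending in -z double the final consonant and add -oth.
So darus → darusus.

darusus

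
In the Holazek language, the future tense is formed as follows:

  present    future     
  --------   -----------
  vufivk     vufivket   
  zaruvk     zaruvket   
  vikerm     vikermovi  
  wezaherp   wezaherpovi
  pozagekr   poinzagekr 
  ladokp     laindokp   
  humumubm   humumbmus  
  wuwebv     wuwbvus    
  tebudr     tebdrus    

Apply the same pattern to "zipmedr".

wezaherp and ladokp both end in -p yet inflect differently (wezaherpovi, laindokp), so the final letter is not what conditions the rule; the second-to-last letter is.
"zipmedr" has second-to-last letter 'd'. The one such stem in the data (tebudr → tebdrus) deletes the last vowel and adds -us (as do humumubm, wuwebv), so the same rule applies.
So zipmedr → zipmdrus.

zipmdrus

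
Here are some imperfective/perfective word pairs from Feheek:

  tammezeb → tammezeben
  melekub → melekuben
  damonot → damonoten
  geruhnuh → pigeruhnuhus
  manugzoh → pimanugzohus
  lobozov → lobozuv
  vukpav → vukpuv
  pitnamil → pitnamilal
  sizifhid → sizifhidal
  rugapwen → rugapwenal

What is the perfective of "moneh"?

melekub and geruhnuh both have last vowel 'u' yet inflect differently (melekuben, pigeruhnuhus), so the last vowel is not what conditions the rule; the final letter is.
"moneh" ends in -h. The stems ending in -h (geruhnuh → pigeruhnuhus, manugzoh → pimanugzohus) add pi- … -us around the stem.
The other patterns: stems ending in -b or -t add -en; stems ending in -v change the last vowel to 'u'; stems ending in -d, -l or -n add -al.
So moneh → pimonehus.

pimonehus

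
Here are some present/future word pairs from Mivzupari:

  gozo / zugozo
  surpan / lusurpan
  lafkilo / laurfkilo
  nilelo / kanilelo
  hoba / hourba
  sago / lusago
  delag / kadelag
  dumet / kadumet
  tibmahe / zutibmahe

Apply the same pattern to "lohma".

lourhma

nilelo and lafkilo both end in -o yet inflect differently (kanilelo, laurfkilo), so the final letter is not what conditions the rule; the first letter is.
"lohma" begins with l-. The one such stem in the data (lafkilo → laurfkilo) inserts -ur- after the first vowel (as does hoba), so the same rule applies.
The other patterns: stems beginning with d- or n- add the prefix ka-; stems beginning with s- add the prefix lu-; stems beginning with g- or t- add the prefix zu-.
So lohma → lourhma.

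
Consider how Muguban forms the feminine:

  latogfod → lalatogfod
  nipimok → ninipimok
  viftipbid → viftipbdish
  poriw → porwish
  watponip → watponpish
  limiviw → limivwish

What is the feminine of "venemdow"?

vevenemdow

viftipbid and latogfod both end in -d yet inflect differently (viftipbdish, lalatogfod), so the final letter is not what conditions the rule; the last vowel is.
"venemdow" has last vowel 'o'. The stems whose last vowel is 'o' (nipimok → ninipimok, latogfod → lalatogfod) repeat the first consonant+vowel as a prefix.
So venemdow → vevenemdow.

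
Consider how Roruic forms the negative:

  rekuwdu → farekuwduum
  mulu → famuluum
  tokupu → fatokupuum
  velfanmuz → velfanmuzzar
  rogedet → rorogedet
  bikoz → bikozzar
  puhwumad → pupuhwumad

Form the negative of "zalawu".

fazalawuum

mulu and velfanmuz both have last vowel 'u' yet inflect differently (famuluum, velfanmuzzar), so the last vowel is not what conditions the rule; the final letter is.
"zalawu" ends in -u. The stems ending in -u (mulu → famuluum, tokupu → fatokupuum, rekuwdu → farekuwduum) add fa- … -um around the stem.
So zalawu → fazalawuum.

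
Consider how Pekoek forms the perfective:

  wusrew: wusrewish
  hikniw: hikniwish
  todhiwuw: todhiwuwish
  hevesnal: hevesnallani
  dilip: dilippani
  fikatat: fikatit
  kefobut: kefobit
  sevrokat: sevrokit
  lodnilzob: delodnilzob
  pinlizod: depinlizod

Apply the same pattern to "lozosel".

"lozosel" ends in -l. The one such stem in the data (hevesnal → hevesnallani) doubles the final consonant and adds -ani (as does dilip), so the same rule applies.
The other patterns: stems ending in -w add -ish; stems ending in -t change the last vowel to 'i'; stems ending in -b or -d add the prefix de-.
So lozosel → lozosellani.

lozosellani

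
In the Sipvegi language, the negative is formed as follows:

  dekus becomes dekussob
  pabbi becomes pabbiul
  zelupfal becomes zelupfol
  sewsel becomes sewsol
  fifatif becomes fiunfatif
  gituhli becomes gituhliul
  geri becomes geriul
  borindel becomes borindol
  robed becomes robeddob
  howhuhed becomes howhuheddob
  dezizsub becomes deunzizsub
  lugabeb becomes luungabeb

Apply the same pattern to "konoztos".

robed and borindel both have last vowel 'e' yet inflect differently (robeddob, borindol), so the last vowel is not what conditions the rule; the final letter is.
"konoztos" ends in -s. The one such stem in the data (dekus → dekussob) doubles the final consonant and adds -ob (as do robed, howhuhed), so the same rule applies.
The other patterns: stems ending in -i add -ul; stems ending in -l change the last vowel to 'o'; stems ending in -b or -f insert -un- after the first vowel.
So konoztos → konoztossob.

konoztossob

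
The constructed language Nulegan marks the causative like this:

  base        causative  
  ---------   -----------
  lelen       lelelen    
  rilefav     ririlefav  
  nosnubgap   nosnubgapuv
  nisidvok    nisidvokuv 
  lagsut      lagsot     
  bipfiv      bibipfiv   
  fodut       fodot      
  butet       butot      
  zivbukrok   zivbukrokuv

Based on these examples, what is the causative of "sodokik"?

sodokikuv

butet and lelen both have last vowel 'e' yet inflect differently (butot, lelelen), so the last vowel is not what conditions the rule; the final letter is.
"sodokik" ends in -k. The stems ending in -k (zivbukrok → zivbukrokuv, nisidvok → nisidvokuv) add -uv.
So sodokik → sodokikuv.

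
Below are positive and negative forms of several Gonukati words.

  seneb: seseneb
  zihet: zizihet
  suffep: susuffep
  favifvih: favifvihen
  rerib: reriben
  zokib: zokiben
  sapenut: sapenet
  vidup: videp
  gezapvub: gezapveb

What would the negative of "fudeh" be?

fufudeh

"fudeh" has last vowel 'e'. The stems whose last vowel is 'e' (seneb → seseneb, zihet → zizihet, suffep → susuffep) repeat the first consonant+vowel as a prefix.
The other patterns: stems whose last vowel is 'i' add -en; stems whose last vowel is 'u' change the last vowel to 'e'.
So fudeh → fufudeh.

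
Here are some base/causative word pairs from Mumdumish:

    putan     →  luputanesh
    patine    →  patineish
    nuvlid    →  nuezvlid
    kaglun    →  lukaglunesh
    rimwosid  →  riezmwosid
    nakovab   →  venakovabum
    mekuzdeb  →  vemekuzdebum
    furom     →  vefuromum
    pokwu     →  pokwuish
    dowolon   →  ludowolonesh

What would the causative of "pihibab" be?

vepihibabum

"pihibab" ends in -b. The stems ending in -b (nakovab → venakovabum, mekuzdeb → vemekuzdebum) add ve- … -um around the stem.
So pihibab → vepihibabum.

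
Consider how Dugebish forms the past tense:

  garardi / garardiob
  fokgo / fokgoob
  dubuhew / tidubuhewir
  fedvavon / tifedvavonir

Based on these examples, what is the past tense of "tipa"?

tipaob

fokgo and fedvavon both have last vowel 'o' yet inflect differently (fokgoob, tifedvavonir), so the last vowel is not what conditions the rule; whether the stem ends in a vowel or a consonant is.
"tipa" ends in a vowel. The stems ending in a vowel (garardi → garardiob, fokgo → fokgoob) add -ob.
So tipa → tipaob.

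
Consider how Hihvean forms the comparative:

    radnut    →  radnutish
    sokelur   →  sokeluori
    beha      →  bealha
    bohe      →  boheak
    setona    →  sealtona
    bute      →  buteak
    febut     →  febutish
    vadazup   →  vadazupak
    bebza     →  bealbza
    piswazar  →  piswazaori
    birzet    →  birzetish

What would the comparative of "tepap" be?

febut and sokelur both have last vowel 'u' yet inflect differently (febutish, sokeluori), so the last vowel is not what conditions the rule; the final letter is.
"tepap" ends in -p. The one such stem in the data (vadazup → vadazupak) adds -ak, so the same rule applies.
So tepap → tepapak.

tepapak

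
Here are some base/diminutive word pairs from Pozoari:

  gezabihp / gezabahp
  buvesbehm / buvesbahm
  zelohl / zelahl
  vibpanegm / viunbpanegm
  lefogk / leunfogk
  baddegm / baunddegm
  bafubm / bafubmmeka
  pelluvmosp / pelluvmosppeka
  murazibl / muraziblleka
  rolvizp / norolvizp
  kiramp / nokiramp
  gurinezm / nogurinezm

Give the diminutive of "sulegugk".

suunlegugk

buvesbehm and vibpanegm both end in -m yet inflect differently (buvesbahm, viunbpanegm), so the final letter is not what conditions the rule; the second-to-last letter is.
"sulegugk" has second-to-last letter 'g'. The stems whose second-to-last letter is 'g' (vibpanegm → viunbpanegm, lefogk → leunfogk, baddegm → baunddegm) insert -un- after the first vowel.
The other patterns: stems whose second-to-last letter is 'h' change the last vowel to 'a'; stems whose second-to-last letter is 'b' or 's' double the final consonant and add -eka; stems whose second-to-last letter is 'm' or 'z' add the prefix no-.
So sulegugk → suunlegugk.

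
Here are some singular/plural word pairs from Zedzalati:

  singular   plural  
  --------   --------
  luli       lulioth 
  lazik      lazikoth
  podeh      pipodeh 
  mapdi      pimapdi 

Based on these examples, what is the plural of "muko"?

pimuko

"muko" begins with m-. The one such stem in the data (mapdi → pimapdi) adds the prefix pi-, so the same rule applies.
So muko → pimuko.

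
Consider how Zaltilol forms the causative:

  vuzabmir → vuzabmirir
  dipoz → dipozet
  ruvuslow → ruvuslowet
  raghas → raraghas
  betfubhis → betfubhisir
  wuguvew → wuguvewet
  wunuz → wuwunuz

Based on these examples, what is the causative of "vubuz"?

vuvubuz

"vubuz" has last vowel 'u'. The one such stem in the data (wunuz → wuwunuz) repeats the first consonant+vowel as a prefix (as does raghas), so the same rule applies.
The other patterns: stems whose last vowel is 'e' or 'o' add -et; stems whose last vowel is 'i' add -ir.
So vubuz → vuvubuz.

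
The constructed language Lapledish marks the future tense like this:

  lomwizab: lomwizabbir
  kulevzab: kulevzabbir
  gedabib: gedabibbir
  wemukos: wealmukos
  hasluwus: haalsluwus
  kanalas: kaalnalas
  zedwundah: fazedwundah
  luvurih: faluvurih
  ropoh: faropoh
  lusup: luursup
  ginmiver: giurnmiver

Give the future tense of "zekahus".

lomwizab and kanalas both have last vowel 'a' yet inflect differently (lomwizabbir, kaalnalas), so the last vowel is not what conditions the rule; the final letter is.
"zekahus" ends in -s. The stems ending in -s (wemukos → wealmukos, hasluwus → haalsluwus, kanalas → kaalnalas) insert -al- after the first vowel.
The other patterns: stems ending in -b double the final consonant and add -ir; stems ending in -h add the prefix fa-; stems ending in -p or -r insert -ur- after the first vowel.
So zekahus → zealkahus.

zealkahus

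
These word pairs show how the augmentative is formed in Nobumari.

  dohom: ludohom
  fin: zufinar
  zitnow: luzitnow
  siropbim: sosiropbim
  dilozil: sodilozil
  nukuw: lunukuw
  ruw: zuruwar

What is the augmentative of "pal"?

ruw and zitnow both end in -w yet inflect differently (zuruwar, luzitnow), so the final letter is not what conditions the rule; the number of vowels is.
"pal" has 1 vowel. The stems with 1 vowel (fin → zufinar, ruw → zuruwar) add zu- … -ar around the stem.
The other patterns: stems with 2 vowels add the prefix lu-; stems with 3 vowels add the prefix so-.
So pal → zupalar.

zupalar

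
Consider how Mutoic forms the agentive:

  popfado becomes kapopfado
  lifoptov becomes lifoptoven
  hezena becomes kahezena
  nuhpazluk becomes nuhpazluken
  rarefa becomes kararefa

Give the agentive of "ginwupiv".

ginwupiven

lifoptov and popfado both have last vowel 'o' yet inflect differently (lifoptoven, kapopfado), so the last vowel is not what conditions the rule; whether the stem ends in a vowel or a consonant is.
"ginwupiv" ends in a consonant. The stems ending in a consonant (lifoptov → lifoptoven, nuhpazluk → nuhpazluken) add -en.
So ginwupiv → ginwupiven.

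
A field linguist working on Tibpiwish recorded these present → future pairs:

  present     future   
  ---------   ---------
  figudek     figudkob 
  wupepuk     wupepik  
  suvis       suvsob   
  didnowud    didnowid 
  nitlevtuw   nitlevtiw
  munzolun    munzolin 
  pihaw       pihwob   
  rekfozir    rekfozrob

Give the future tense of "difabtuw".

difabtiw

nitlevtuw and pihaw both end in -w yet inflect differently (nitlevtiw, pihwob), so the final letter is not what conditions the rule; the last vowel is.
"difabtuw" has last vowel 'u'. The stems whose last vowel is 'u' (didnowud → didnowid, nitlevtuw → nitlevtiw, wupepuk → wupepik) change the last vowel to 'i'.
So difabtuw → difabtiw.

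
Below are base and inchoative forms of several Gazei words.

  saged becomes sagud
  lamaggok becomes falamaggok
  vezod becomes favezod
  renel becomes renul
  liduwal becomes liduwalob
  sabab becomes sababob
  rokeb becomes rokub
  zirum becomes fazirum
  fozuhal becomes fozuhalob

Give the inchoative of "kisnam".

kisnamob

sabab and rokeb both end in -b yet inflect differently (sababob, rokub), so the final letter is not what conditions the rule; the last vowel is.
"kisnam" has last vowel 'a'. The stems whose last vowel is 'a' (sabab → sababob, fozuhal → fozuhalob, liduwal → liduwalob) add -ob.
The other patterns: stems whose last vowel is 'e' change the last vowel to 'u'; stems whose last vowel is 'o' or 'u' add the prefix fa-.
So kisnam → kisnamob.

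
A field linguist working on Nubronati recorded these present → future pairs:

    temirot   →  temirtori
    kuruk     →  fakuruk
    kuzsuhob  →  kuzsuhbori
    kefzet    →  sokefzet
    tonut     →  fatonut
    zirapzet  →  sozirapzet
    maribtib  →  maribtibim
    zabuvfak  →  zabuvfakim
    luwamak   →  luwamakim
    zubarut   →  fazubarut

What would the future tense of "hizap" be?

hizapim

"hizap" has last vowel 'a'. The stems whose last vowel is 'a' (luwamak → luwamakim, zabuvfak → zabuvfakim) add -im.
The other patterns: stems whose last vowel is 'e' add the prefix so-; stems whose last vowel is 'o' delete the last vowel and add -ori; stems whose last vowel is 'u' add the prefix fa-.
So hizap → hizapim.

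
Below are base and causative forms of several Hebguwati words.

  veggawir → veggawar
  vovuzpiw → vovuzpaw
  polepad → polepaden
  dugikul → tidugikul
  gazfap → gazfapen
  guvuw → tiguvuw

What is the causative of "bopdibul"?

tibopdibul

"bopdibul" has last vowel 'u'. The stems whose last vowel is 'u' (guvuw → tiguvuw, dugikul → tidugikul) add the prefix ti-.
So bopdibul → tibopdibul.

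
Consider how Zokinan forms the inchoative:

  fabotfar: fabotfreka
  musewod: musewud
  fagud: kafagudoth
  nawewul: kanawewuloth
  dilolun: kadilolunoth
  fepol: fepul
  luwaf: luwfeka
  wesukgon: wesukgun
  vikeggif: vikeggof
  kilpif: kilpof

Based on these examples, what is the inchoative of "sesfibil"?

sesfibol

nawewul and fepol both end in -l yet inflect differently (kanawewuloth, fepul), so the final letter is not what conditions the rule; the last vowel is.
"sesfibil" has last vowel 'i'. The stems whose last vowel is 'i' (vikeggif → vikeggof, kilpif → kilpof) change the last vowel to 'o'.
So sesfibil → sesfibol.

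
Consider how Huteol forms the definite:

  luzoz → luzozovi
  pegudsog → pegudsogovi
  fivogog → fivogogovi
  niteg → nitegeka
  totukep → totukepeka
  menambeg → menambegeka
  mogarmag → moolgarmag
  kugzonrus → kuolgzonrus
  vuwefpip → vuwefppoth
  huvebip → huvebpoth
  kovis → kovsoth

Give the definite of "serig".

"serig" has last vowel 'i'. The stems whose last vowel is 'i' (vuwefpip → vuwefppoth, huvebip → huvebpoth, kovis → kovsoth) delete the last vowel and add -oth.
The other patterns: stems whose last vowel is 'o' add -ovi; stems whose last vowel is 'e' add -eka; stems whose last vowel is 'a' or 'u' insert -ol- after the first vowel.
So serig → sergoth.

sergoth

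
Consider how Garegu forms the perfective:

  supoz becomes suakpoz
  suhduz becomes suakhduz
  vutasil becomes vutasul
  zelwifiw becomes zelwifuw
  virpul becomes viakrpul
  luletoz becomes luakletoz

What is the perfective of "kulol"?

kuaklol

vutasil and virpul both end in -l yet inflect differently (vutasul, viakrpul), so the final letter is not what conditions the rule; the last vowel is.
"kulol" has last vowel 'o'. The stems whose last vowel is 'o' (supoz → suakpoz, luletoz → luakletoz) insert -ak- after the first vowel.
The other pattern: stems whose last vowel is 'i' change the last vowel to 'u'.
So kulol → kuaklol.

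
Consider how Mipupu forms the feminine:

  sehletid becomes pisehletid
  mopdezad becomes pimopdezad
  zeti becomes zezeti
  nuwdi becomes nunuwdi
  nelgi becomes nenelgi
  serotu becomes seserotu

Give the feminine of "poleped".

"poleped" ends in a consonant. The stems ending in a consonant (sehletid → pisehletid, mopdezad → pimopdezad) add the prefix pi-.
The other pattern: stems ending in a vowel repeat the first consonant+vowel as a prefix.
So poleped → pipoleped.

pipoleped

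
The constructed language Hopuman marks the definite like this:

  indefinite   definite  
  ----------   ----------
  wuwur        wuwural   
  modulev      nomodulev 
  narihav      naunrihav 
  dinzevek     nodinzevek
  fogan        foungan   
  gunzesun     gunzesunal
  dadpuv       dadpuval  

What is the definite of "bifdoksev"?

gunzesun and fogan both end in -n yet inflect differently (gunzesunal, foungan), so the final letter is not what conditions the rule; the last vowel is.
"bifdoksev" has last vowel 'e'. The stems whose last vowel is 'e' (modulev → nomodulev, dinzevek → nodinzevek) add the prefix no-.
So bifdoksev → nobifdoksev.

nobifdoksev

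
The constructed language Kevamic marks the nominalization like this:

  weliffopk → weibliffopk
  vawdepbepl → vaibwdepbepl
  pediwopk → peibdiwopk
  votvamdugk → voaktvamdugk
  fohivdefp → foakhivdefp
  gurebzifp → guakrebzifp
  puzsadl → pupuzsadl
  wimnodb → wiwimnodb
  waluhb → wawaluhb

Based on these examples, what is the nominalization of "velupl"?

veiblupl

weliffopk and votvamdugk both end in -k yet inflect differently (weibliffopk, voaktvamdugk), so the final letter is not what conditions the rule; the second-to-last letter is.
"velupl" has second-to-last letter 'p'. The stems whose second-to-last letter is 'p' (weliffopk → weibliffopk, vawdepbepl → vaibwdepbepl, pediwopk → peibdiwopk) insert -ib- after the first vowel.
So velupl → veiblupl.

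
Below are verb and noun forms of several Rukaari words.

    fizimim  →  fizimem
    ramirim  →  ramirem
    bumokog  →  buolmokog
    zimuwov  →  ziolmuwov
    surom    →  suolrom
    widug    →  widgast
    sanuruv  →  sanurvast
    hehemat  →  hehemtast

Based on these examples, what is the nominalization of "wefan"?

wefnast

fizimim and surom both end in -m yet inflect differently (fizimem, suolrom), so the final letter is not what conditions the rule; the last vowel is.
"wefan" has last vowel 'a'. The one such stem in the data (hehemat → hehemtast) deletes the last vowel and adds -ast (as do widug, sanuruv), so the same rule applies.
The other patterns: stems whose last vowel is 'i' change the last vowel to 'e'; stems whose last vowel is 'o' insert -ol- after the first vowel.
So wefan → wefnast.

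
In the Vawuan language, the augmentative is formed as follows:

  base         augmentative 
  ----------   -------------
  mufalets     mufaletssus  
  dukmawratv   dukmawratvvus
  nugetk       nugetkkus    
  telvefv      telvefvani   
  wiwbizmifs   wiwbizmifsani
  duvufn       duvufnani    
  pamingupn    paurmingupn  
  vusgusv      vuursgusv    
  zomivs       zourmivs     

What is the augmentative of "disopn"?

diursopn

dukmawratv and telvefv both end in -v yet inflect differently (dukmawratvvus, telvefvani), so the final letter is not what conditions the rule; the second-to-last letter is.
"disopn" has second-to-last letter 'p'. The one such stem in the data (pamingupn → paurmingupn) inserts -ur- after the first vowel (as do vusgusv, zomivs), so the same rule applies.
The other patterns: stems whose second-to-last letter is 't' double the final consonant and add -us; stems whose second-to-last letter is 'f' add -ani.
So disopn → diursopn.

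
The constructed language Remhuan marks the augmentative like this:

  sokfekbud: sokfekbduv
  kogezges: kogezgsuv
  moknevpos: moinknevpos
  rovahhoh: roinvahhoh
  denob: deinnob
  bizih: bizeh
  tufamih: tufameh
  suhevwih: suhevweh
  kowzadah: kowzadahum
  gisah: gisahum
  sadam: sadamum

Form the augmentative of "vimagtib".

kogezges and moknevpos both end in -s yet inflect differently (kogezgsuv, moinknevpos), so the final letter is not what conditions the rule; the last vowel is.
"vimagtib" has last vowel 'i'. The stems whose last vowel is 'i' (bizih → bizeh, tufamih → tufameh, suhevwih → suhevweh) change the last vowel to 'e'.
So vimagtib → vimagteb.

vimagteb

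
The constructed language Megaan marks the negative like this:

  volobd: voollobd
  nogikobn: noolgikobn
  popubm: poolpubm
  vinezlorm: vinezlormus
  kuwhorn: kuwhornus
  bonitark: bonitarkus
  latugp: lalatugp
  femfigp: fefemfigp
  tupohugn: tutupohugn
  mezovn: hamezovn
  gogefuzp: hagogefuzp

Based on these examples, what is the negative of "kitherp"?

kitherpus

"kitherp" has second-to-last letter 'r'. The stems whose second-to-last letter is 'r' (vinezlorm → vinezlormus, kuwhorn → kuwhornus, bonitark → bonitarkus) add -us.
So kitherp → kitherpus.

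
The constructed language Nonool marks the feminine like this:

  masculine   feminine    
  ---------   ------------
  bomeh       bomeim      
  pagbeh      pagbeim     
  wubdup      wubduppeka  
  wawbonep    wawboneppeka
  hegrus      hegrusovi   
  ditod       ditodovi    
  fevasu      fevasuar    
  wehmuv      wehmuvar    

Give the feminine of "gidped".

gidpedovi

bomeh and wawbonep both have last vowel 'e' yet inflect differently (bomeim, wawboneppeka), so the last vowel is not what conditions the rule; the final letter is.
"gidped" ends in -d. The one such stem in the data (ditod → ditodovi) adds -ovi, so the same rule applies.
The other patterns: stems ending in -h drop the final letter and add -im; stems ending in -p double the final consonant and add -eka; stems ending in -u or -v add -ar.
So gidped → gidpedovi.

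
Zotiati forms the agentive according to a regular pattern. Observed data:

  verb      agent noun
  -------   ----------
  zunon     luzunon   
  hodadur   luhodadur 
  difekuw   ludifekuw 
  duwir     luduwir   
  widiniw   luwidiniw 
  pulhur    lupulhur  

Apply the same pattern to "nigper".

Every pair shown (zunon → luzunon, hodadur → luhodadur, difekuw → ludifekuw, …) follows the same rule: add the prefix lu-.
So nigper → lunigper.

lunigper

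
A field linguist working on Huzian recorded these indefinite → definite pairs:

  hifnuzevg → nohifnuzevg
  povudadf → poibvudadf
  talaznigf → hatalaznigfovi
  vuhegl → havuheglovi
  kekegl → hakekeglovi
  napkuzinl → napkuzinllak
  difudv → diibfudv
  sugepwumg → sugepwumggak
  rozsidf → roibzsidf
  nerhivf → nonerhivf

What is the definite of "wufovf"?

nowufovf

rozsidf and nerhivf both end in -f yet inflect differently (roibzsidf, nonerhivf), so the final letter is not what conditions the rule; the second-to-last letter is.
"wufovf" has second-to-last letter 'v'. The stems whose second-to-last letter is 'v' (nerhivf → nonerhivf, hifnuzevg → nohifnuzevg) add the prefix no-.
So wufovf → nowufovf.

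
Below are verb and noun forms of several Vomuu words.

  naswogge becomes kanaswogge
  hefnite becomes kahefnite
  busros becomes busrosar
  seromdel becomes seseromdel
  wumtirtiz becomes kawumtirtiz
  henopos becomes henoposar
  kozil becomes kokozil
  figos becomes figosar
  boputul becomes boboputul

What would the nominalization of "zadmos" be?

"zadmos" ends in -s. The stems ending in -s (henopos → henoposar, busros → busrosar, figos → figosar) add -ar.
So zadmos → zadmosar.

zadmosar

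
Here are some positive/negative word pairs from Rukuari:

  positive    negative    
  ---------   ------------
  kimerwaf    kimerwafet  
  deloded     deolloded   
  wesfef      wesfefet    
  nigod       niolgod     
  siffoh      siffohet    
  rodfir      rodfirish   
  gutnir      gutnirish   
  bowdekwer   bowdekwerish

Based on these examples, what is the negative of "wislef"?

"wislef" ends in -f. The stems ending in -f (kimerwaf → kimerwafet, wesfef → wesfefet) add -et.
The other patterns: stems ending in -d insert -ol- after the first vowel; stems ending in -r add -ish.
So wislef → wislefet.

wislefet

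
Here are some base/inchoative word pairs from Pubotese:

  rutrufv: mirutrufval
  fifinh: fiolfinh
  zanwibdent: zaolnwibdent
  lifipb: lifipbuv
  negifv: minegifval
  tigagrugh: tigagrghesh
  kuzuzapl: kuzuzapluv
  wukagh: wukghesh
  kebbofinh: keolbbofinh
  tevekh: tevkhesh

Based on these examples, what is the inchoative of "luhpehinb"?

luolhpehinb

"luhpehinb" has second-to-last letter 'n'. The stems whose second-to-last letter is 'n' (fifinh → fiolfinh, kebbofinh → keolbbofinh, zanwibdent → zaolnwibdent) insert -ol- after the first vowel.
The other patterns: stems whose second-to-last letter is 'f' add mi- … -al around the stem; stems whose second-to-last letter is 'p' add -uv; stems whose second-to-last letter is 'g' or 'k' delete the last vowel and add -esh.
So luhpehinb → luolhpehinb.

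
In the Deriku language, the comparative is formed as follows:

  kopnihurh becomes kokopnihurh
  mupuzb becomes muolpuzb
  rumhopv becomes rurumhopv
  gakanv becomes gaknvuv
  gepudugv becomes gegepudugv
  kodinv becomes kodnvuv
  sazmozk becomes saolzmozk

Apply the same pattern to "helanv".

helnvuv

"helanv" has second-to-last letter 'n'. The stems whose second-to-last letter is 'n' (gakanv → gaknvuv, kodinv → kodnvuv) delete the last vowel and add -uv.
The other patterns: stems whose second-to-last letter is 'z' insert -ol- after the first vowel; stems whose second-to-last letter is 'g', 'p' or 'r' repeat the first consonant+vowel as a prefix.
So helanv → helnvuv.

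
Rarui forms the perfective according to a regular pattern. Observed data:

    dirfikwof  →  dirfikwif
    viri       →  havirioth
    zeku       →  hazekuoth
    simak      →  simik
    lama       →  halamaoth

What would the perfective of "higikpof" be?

higikpif

simak and lama both have last vowel 'a' yet inflect differently (simik, halamaoth), so the last vowel is not what conditions the rule; whether the stem ends in a vowel or a consonant is.
"higikpof" ends in a consonant. The stems ending in a consonant (simak → simik, dirfikwof → dirfikwif) change the last vowel to 'i'.
So higikpof → higikpif.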